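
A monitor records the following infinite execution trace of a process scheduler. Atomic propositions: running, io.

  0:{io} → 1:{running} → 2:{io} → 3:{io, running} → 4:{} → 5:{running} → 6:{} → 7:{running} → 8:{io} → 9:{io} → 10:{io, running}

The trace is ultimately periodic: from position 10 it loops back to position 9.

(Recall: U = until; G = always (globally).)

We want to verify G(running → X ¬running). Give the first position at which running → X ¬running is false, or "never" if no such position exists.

running → X ¬running holds at every position 0..10, and those are all the positions the trace ever visits, so the invariant G(running → X ¬running) is never violated.

never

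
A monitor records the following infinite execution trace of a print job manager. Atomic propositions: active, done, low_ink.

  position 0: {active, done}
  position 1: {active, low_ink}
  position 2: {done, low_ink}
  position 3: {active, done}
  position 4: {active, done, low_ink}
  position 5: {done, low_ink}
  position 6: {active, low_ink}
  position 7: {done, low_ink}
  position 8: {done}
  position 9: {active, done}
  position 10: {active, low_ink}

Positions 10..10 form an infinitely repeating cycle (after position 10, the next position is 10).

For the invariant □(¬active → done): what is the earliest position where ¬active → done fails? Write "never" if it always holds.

¬active → done holds at every position 0..10, and those are all the positions the trace ever visits, so the invariant □(¬active → done) is never violated.

never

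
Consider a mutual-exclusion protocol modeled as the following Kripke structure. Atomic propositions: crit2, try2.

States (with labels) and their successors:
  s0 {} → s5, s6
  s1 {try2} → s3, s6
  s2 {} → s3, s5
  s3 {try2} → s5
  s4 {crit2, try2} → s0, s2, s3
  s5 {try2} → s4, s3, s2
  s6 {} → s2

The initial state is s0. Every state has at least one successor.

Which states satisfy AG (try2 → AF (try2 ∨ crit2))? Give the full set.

States satisfying try2 → AF (try2 ∨ crit2): {s0, s1, s2, s3, s4, s5, s6}.
States satisfying AG (try2 → AF (try2 ∨ crit2)): {s0, s1, s2, s3, s4, s5, s6}.

{s0, s1, s2, s3, s4, s5, s6}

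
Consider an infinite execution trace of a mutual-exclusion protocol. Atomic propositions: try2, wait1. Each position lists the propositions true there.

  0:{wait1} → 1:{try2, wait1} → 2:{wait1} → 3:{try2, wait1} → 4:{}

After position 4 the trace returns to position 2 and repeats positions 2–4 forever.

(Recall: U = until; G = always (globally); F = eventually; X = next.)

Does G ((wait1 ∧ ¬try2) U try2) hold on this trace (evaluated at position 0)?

No

(wait1 ∧ ¬try2) U try2 must hold at every position from 0 onward. It fails at position 4, so G ((wait1 ∧ ¬try2) U try2) is false.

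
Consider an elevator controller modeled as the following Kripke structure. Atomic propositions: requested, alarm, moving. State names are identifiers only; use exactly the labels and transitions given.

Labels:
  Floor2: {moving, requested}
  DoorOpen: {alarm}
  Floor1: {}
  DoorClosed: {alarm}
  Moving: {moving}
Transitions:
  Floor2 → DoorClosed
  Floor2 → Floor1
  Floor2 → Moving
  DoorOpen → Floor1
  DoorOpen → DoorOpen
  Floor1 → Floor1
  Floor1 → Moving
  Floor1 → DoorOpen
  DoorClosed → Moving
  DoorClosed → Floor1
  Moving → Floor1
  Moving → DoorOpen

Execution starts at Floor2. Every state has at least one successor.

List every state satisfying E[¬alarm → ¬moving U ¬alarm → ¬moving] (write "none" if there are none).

{DoorOpen, Floor1, DoorClosed}

States satisfying ¬alarm → ¬moving: {DoorOpen, Floor1, DoorClosed}.
States satisfying E[¬alarm → ¬moving U ¬alarm → ¬moving]: {DoorOpen, Floor1, DoorClosed}.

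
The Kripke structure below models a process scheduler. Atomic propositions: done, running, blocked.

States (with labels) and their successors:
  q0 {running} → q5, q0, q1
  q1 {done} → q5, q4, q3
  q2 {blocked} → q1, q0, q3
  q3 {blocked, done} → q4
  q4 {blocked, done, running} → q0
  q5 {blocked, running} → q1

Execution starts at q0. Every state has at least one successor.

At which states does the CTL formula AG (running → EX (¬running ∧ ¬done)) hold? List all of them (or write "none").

States satisfying running → EX (¬running ∧ ¬done): {q1, q2, q3}.
States satisfying AG (running → EX (¬running ∧ ¬done)): ∅.

none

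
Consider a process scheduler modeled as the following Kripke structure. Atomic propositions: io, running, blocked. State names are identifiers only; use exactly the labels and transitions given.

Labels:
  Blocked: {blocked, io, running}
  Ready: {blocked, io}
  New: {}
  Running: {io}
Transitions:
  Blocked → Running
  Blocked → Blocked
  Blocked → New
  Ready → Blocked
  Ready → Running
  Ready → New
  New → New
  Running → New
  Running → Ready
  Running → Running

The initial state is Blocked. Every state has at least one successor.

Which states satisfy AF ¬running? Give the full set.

States satisfying ¬running: {Ready, New, Running}.
States satisfying AF ¬running: {Ready, New, Running}.

{Ready, New, Running}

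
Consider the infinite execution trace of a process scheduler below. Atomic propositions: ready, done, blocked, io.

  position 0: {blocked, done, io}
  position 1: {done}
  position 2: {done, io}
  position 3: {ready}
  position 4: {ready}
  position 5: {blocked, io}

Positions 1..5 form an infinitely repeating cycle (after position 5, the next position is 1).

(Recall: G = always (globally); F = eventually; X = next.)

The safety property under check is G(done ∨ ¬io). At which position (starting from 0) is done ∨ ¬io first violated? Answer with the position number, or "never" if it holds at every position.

5

Check done ∨ ¬io at each position in order: 0 ✓, 1 ✓, 2 ✓, 3 ✓, 4 ✓.
At position 5 the labels are {blocked, io}, so done ∨ ¬io is false there. This is the first violation.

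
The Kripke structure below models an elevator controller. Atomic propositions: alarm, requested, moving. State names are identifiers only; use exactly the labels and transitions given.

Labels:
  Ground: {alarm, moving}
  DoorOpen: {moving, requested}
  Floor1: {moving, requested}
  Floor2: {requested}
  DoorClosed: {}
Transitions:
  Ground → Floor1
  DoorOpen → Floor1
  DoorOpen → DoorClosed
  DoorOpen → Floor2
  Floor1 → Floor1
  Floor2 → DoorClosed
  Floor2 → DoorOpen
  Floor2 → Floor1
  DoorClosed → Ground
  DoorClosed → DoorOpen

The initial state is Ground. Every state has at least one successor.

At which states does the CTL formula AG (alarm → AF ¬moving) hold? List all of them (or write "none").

{Floor1}

States satisfying alarm → AF ¬moving: {DoorOpen, Floor1, Floor2, DoorClosed}.
States satisfying AG (alarm → AF ¬moving): {Floor1}.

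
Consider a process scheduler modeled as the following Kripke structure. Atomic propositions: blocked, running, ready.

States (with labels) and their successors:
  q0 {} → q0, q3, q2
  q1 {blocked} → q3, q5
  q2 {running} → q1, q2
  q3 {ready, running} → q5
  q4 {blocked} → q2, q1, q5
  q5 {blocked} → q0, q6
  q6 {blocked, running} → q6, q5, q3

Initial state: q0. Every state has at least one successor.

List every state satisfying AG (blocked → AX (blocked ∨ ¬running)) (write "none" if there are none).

none

States satisfying blocked → AX (blocked ∨ ¬running): {q0, q2, q3, q5}.
States satisfying AG (blocked → AX (blocked ∨ ¬running)): ∅.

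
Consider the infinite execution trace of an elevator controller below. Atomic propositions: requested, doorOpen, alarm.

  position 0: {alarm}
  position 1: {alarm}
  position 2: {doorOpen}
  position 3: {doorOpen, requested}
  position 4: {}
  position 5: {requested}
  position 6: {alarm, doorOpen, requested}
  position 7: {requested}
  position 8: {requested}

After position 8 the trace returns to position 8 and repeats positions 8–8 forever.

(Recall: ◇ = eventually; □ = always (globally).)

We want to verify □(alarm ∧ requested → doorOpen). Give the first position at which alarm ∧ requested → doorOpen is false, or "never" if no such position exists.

alarm ∧ requested → doorOpen holds at every position 0..8, and those are all the positions the trace ever visits, so the invariant □(alarm ∧ requested → doorOpen) is never violated.

never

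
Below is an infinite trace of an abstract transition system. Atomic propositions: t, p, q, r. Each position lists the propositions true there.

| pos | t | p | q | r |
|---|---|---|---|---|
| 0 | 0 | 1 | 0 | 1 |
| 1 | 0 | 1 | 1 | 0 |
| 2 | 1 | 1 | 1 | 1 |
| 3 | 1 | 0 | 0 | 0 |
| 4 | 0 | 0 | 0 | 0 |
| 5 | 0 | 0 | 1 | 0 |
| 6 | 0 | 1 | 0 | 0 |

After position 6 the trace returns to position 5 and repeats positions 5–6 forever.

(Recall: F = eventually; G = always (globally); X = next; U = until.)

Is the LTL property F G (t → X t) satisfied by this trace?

Holds

G (t → X t) holds at position 4, which is reachable from 0, so F G (t → X t) holds.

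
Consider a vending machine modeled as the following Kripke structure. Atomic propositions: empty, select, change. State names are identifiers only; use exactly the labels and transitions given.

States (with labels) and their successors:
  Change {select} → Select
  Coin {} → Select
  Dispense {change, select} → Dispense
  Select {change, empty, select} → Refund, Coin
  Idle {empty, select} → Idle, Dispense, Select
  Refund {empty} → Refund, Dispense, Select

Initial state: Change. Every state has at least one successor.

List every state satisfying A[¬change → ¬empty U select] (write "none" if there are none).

{Change, Coin, Dispense, Select, Idle}

States satisfying ¬change → ¬empty: {Change, Coin, Dispense, Select}.
States satisfying select: {Change, Dispense, Select, Idle}.
States satisfying A[¬change → ¬empty U select]: {Change, Coin, Dispense, Select, Idle}.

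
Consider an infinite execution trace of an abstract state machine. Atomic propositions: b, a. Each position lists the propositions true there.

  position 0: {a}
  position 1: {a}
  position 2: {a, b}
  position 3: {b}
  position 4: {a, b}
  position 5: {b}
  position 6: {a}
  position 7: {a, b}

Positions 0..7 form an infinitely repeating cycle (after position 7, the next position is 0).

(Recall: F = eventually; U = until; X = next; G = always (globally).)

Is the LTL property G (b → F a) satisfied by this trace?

Yes

b → F a holds at every position 0..7, and those are all positions ever visited, so G (b → F a) holds.
Positions where b holds: 2, 3, 4, 5, 7.
Check F a at each: 2→ok, 3→ok, 4→ok, 5→ok, 7→ok.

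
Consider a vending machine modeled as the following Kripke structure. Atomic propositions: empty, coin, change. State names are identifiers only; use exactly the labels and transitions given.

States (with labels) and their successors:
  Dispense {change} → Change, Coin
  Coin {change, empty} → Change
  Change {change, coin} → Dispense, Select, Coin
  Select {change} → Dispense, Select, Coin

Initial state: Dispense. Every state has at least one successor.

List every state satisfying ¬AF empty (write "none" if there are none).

{Dispense, Change, Select}

States satisfying empty: {Coin}.
States satisfying AF empty: {Coin}.
States satisfying ¬AF empty: {Dispense, Change, Select}.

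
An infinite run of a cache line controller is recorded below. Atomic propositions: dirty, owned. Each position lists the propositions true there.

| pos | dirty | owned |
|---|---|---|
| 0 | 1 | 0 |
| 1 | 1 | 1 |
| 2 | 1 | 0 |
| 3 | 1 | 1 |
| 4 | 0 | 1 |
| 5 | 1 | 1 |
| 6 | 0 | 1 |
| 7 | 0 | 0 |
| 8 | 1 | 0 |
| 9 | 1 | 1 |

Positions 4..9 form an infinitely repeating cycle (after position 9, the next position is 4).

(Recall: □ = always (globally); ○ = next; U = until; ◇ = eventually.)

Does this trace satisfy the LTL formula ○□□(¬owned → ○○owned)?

Yes

The position after 0 is 1; □□(¬owned → ○○owned) is true there.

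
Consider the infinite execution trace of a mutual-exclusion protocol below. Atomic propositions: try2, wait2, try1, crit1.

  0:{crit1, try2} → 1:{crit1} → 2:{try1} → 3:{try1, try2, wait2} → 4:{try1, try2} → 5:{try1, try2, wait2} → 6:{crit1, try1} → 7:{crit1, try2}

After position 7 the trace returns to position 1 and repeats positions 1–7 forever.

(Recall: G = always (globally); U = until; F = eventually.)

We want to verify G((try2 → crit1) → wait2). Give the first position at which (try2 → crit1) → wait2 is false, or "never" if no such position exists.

0

At position 0 the labels are {crit1, try2}, so (try2 → crit1) → wait2 is false there. This is the first violation.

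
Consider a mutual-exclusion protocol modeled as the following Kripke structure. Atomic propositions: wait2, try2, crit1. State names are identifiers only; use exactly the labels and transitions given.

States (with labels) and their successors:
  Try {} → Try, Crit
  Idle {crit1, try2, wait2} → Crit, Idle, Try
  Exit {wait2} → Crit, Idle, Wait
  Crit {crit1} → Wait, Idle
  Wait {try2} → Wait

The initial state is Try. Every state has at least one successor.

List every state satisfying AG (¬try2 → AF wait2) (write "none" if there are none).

{Wait}

States satisfying ¬try2 → AF wait2: {Idle, Exit, Wait}.
States satisfying AG (¬try2 → AF wait2): {Wait}.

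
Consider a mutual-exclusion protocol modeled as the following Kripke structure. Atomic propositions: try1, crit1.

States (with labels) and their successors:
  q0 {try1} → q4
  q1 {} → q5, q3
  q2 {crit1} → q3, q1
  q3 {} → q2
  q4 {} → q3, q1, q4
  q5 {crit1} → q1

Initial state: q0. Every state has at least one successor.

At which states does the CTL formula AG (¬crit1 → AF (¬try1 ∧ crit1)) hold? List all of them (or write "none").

States satisfying ¬crit1 → AF (¬try1 ∧ crit1): {q1, q2, q3, q5}.
States satisfying AG (¬crit1 → AF (¬try1 ∧ crit1)): {q1, q2, q3, q5}.

{q1, q2, q3, q5}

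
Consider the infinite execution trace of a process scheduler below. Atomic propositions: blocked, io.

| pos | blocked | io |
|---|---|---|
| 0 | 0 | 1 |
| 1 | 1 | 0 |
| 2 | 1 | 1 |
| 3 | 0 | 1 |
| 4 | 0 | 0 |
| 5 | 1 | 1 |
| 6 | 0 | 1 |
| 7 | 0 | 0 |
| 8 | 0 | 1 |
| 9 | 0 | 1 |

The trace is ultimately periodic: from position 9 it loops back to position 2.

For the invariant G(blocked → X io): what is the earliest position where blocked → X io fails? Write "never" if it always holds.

never

blocked → X io holds at every position 0..9, and those are all the positions the trace ever visits, so the invariant G(blocked → X io) is never violated.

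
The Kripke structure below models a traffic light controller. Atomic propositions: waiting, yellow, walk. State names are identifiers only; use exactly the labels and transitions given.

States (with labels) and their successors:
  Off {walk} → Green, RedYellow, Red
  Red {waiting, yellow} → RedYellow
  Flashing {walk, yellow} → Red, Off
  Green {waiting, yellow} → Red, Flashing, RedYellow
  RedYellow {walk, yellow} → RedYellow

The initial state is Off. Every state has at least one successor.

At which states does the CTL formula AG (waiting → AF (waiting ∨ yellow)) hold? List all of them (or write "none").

States satisfying waiting → AF (waiting ∨ yellow): {Off, Red, Flashing, Green, RedYellow}.
States satisfying AG (waiting → AF (waiting ∨ yellow)): {Off, Red, Flashing, Green, RedYellow}.

{Off, Red, Flashing, Green, RedYellow}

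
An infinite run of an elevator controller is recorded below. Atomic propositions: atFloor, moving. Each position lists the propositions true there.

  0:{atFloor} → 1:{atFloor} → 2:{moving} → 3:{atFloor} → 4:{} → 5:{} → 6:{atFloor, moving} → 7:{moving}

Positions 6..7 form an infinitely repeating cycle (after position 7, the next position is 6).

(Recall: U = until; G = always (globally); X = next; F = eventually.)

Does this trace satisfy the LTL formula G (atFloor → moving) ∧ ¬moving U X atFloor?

Violated

atFloor → moving must hold at every position from 0 onward. It fails at position 0, so G (atFloor → moving) is false.
Positions where atFloor holds: 0, 1, 3, 6.
Check moving at each: 0→fails, 1→fails, 3→fails, 6→ok.
Walking from position 0: X atFloor first holds at position 0, and ¬moving holds at every earlier position along the way, so ¬moving U X atFloor holds.
At position 0: G (atFloor → moving) is false; ¬moving U X atFloor is true; so G (atFloor → moving) ∧ ¬moving U X atFloor is false.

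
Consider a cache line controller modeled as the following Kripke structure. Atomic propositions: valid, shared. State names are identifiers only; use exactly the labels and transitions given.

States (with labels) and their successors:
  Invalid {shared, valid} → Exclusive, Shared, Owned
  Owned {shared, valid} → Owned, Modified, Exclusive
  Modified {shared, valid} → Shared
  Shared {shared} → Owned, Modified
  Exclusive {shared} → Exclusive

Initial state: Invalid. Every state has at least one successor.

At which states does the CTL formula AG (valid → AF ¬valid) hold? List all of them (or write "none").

States satisfying valid → AF ¬valid: {Modified, Shared, Exclusive}.
States satisfying AG (valid → AF ¬valid): {Exclusive}.

{Exclusive}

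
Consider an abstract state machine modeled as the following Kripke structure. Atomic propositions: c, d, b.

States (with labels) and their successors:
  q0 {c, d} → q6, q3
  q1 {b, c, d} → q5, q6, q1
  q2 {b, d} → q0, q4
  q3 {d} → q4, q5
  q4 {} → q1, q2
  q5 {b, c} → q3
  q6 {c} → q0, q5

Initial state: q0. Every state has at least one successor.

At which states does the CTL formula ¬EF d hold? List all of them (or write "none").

States satisfying d: {q0, q1, q2, q3}.
States satisfying EF d: {q0, q1, q2, q3, q4, q5, q6}.
States satisfying ¬EF d: ∅.

none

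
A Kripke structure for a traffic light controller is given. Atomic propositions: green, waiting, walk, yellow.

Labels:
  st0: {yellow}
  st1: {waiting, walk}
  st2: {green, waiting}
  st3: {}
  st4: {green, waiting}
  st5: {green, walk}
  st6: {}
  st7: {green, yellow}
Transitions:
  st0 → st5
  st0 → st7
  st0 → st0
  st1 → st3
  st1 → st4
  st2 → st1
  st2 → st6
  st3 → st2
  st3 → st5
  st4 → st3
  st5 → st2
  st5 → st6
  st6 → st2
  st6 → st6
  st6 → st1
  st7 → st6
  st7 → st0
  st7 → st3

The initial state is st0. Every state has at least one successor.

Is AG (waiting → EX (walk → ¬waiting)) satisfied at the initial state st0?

States satisfying waiting → EX (walk → ¬waiting): {st0, st1, st2, st3, st4, st5, st6, st7}.
States satisfying AG (waiting → EX (walk → ¬waiting)): {st0, st1, st2, st3, st4, st5, st6, st7}.
Every state reachable from st0 satisfies waiting → EX (walk → ¬waiting).
st0 ∈ Sat(AG (waiting → EX (walk → ¬waiting))).

Yes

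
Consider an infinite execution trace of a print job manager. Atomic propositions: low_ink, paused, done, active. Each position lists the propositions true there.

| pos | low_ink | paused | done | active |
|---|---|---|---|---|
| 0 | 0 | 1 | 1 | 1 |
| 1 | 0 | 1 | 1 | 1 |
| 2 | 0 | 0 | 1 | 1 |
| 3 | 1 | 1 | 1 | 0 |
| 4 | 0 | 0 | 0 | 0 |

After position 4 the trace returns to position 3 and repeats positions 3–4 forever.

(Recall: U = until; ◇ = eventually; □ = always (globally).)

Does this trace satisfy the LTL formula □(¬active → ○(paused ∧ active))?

¬active → ○(paused ∧ active) must hold at every position from 0 onward. It fails at position 3, so □(¬active → ○(paused ∧ active)) is false.
Positions where ¬active holds: 3, 4.
Check ○(paused ∧ active) at each: 3→fails, 4→fails.

Violated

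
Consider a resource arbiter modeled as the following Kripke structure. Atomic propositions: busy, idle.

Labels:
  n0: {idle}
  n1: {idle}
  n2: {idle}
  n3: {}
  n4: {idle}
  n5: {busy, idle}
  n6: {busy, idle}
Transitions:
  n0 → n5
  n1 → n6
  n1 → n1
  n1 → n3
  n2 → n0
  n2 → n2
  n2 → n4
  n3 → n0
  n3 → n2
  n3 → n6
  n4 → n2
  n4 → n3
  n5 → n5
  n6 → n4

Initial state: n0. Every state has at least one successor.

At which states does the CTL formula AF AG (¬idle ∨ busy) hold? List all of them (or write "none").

States satisfying AG (¬idle ∨ busy): {n5}.
States satisfying AF AG (¬idle ∨ busy): {n0, n5}.

{n0, n5}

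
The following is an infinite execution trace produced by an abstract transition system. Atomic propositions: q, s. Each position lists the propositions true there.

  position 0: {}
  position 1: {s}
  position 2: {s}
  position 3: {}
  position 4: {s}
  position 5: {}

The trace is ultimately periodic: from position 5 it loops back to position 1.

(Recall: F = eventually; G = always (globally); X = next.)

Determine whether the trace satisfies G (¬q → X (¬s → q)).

¬q → X (¬s → q) must hold at every position from 0 onward. It fails at position 2, so G (¬q → X (¬s → q)) is false.
Positions where ¬q holds: 0, 1, 2, 3, 4, 5.
Check X (¬s → q) at each: 0→ok, 1→ok, 2→fails, 3→ok, 4→fails, 5→ok.

Does not hold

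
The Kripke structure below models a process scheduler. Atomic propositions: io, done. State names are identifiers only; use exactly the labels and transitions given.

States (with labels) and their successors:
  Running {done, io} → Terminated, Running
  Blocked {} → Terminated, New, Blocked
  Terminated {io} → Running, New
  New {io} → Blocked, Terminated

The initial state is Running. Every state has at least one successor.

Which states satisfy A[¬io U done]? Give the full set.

{Running}

States satisfying ¬io: {Blocked}.
States satisfying done: {Running}.
States satisfying A[¬io U done]: {Running}.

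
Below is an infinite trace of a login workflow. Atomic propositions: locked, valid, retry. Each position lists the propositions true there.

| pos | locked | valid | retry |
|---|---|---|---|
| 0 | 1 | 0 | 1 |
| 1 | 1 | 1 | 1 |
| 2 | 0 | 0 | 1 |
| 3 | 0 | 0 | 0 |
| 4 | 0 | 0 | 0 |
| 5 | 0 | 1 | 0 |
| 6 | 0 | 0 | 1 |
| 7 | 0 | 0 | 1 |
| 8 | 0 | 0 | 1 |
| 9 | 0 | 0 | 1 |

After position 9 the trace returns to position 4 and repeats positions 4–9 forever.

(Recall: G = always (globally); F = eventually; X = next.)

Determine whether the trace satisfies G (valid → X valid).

Violated

valid → X valid must hold at every position from 0 onward. It fails at position 1, so G (valid → X valid) is false.
Positions where valid holds: 1, 5.
Check X valid at each: 1→fails, 5→fails.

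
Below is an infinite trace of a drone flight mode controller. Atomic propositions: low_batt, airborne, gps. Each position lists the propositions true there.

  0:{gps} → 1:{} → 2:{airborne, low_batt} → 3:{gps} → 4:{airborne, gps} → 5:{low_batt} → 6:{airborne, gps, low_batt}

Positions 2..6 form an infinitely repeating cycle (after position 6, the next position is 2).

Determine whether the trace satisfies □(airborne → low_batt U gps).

Yes

airborne → low_batt U gps holds at every position 0..6, and those are all positions ever visited, so □(airborne → low_batt U gps) holds.
Positions where airborne holds: 2, 4, 6.
Check low_batt U gps at each: 2→ok, 4→ok, 6→ok.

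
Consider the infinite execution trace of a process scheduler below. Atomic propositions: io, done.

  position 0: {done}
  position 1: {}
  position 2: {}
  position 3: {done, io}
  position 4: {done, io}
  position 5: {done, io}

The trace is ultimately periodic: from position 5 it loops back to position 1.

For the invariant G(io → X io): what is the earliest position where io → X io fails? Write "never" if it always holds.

5

Check io → X io at each position in order: 0 ✓, 1 ✓, 2 ✓, 3 ✓, 4 ✓.
At position 5 the labels are {done, io} and the next position 1 has {}, so io → X io is false there. This is the first violation.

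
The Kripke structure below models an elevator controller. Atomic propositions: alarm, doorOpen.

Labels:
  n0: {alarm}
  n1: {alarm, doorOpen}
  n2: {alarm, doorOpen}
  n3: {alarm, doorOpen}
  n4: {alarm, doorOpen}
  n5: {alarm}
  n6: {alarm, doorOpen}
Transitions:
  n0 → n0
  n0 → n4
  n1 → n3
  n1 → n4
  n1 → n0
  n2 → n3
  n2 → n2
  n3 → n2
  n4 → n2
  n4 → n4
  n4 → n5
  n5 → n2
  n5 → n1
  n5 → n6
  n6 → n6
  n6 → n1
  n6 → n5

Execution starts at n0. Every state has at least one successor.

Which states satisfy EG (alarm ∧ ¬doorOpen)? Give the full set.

States satisfying alarm ∧ ¬doorOpen: {n0, n5}.
States satisfying EG (alarm ∧ ¬doorOpen): {n0}.

{n0}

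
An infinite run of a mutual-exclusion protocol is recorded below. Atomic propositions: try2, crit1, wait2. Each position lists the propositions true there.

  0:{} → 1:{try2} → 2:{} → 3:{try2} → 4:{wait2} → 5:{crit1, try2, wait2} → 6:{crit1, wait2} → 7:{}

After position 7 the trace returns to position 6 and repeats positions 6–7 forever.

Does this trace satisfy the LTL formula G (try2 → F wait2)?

Yes

try2 → F wait2 holds at every position 0..7, and those are all positions ever visited, so G (try2 → F wait2) holds.
Positions where try2 holds: 1, 3, 5.
Check F wait2 at each: 1→ok, 3→ok, 5→ok.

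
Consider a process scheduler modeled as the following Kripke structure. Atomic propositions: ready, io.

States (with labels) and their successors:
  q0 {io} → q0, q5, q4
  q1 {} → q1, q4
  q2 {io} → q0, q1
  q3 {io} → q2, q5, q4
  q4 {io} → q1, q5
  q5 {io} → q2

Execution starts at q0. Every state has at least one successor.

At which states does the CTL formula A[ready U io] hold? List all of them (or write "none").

States satisfying ready: ∅.
States satisfying io: {q0, q2, q3, q4, q5}.
States satisfying A[ready U io]: {q0, q2, q3, q4, q5}.

{q0, q2, q3, q4, q5}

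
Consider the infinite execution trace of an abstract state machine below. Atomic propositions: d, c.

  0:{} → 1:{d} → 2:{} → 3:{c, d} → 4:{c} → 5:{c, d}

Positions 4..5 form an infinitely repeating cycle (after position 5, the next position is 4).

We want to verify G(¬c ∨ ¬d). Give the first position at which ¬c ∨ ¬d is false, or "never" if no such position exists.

Check ¬c ∨ ¬d at each position in order: 0 ✓, 1 ✓, 2 ✓.
At position 3 the labels are {c, d}, so ¬c ∨ ¬d is false there. This is the first violation.

3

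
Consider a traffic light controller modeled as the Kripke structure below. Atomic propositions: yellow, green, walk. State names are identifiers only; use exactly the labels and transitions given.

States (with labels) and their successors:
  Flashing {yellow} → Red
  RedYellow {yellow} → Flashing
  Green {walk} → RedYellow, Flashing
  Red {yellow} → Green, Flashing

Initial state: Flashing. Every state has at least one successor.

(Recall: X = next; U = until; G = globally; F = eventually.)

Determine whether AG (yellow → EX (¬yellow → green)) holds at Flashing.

States satisfying yellow → EX (¬yellow → green): {Flashing, RedYellow, Green, Red}.
States satisfying AG (yellow → EX (¬yellow → green)): {Flashing, RedYellow, Green, Red}.
Every state reachable from Flashing satisfies yellow → EX (¬yellow → green).
Flashing ∈ Sat(AG (yellow → EX (¬yellow → green))).

Yes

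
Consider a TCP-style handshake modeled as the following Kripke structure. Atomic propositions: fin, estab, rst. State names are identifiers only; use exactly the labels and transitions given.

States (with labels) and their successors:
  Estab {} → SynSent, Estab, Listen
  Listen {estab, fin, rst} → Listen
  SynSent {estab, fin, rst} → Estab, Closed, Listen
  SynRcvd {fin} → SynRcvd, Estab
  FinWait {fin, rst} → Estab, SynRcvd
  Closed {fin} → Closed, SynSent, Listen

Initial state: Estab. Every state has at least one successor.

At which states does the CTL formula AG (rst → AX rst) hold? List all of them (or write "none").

{Listen}

States satisfying rst → AX rst: {Estab, Listen, SynRcvd, Closed}.
States satisfying AG (rst → AX rst): {Listen}.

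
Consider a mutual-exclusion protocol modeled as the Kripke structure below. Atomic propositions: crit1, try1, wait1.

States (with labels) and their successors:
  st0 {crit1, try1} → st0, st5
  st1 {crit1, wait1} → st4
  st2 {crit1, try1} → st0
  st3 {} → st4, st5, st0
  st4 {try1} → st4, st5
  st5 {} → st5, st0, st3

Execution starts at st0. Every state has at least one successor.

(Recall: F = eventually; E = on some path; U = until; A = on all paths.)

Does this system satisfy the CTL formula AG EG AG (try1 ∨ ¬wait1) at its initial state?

Holds

States satisfying EG AG (try1 ∨ ¬wait1): {st0, st2, st3, st4, st5}.
States satisfying AG EG AG (try1 ∨ ¬wait1): {st0, st2, st3, st4, st5}.
Every state reachable from st0 satisfies EG AG (try1 ∨ ¬wait1).
st0 ∈ Sat(AG EG AG (try1 ∨ ¬wait1)).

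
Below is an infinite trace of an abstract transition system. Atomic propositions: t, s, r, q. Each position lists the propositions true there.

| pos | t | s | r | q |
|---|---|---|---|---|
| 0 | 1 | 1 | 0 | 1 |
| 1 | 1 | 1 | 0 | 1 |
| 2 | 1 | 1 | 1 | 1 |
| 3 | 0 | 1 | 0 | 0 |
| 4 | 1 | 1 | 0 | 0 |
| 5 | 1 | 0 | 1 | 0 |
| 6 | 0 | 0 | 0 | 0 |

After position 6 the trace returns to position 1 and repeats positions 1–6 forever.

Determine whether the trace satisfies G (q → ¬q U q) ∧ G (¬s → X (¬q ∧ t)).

Does not hold

q → ¬q U q holds at every position 0..6, and those are all positions ever visited, so G (q → ¬q U q) holds.
Positions where q holds: 0, 1, 2.
Check ¬q U q at each: 0→ok, 1→ok, 2→ok.
¬s → X (¬q ∧ t) must hold at every position from 0 onward. It fails at position 5, so G (¬s → X (¬q ∧ t)) is false.
Positions where ¬s holds: 5, 6.
Check X (¬q ∧ t) at each: 5→fails, 6→fails.
At position 0: G (q → ¬q U q) is true; G (¬s → X (¬q ∧ t)) is false; so G (q → ¬q U q) ∧ G (¬s → X (¬q ∧ t)) is false.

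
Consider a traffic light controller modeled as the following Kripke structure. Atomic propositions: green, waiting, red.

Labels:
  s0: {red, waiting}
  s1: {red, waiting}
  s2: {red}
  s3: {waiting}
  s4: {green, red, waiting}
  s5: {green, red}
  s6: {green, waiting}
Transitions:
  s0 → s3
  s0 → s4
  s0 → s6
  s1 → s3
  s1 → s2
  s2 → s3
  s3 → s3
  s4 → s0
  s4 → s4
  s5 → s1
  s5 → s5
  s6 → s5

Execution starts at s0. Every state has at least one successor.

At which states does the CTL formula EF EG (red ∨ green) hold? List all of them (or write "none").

{s0, s4, s5, s6}

States satisfying EG (red ∨ green): {s0, s4, s5, s6}.
States satisfying EF EG (red ∨ green): {s0, s4, s5, s6}.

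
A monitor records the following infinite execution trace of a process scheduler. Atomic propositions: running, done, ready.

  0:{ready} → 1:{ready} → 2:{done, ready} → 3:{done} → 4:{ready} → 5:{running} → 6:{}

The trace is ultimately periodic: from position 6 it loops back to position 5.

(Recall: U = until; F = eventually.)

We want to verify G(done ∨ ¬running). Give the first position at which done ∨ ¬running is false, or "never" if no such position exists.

5

Check done ∨ ¬running at each position in order: 0 ✓, 1 ✓, 2 ✓, 3 ✓, 4 ✓.
At position 5 the labels are {running}, so done ∨ ¬running is false there. This is the first violation.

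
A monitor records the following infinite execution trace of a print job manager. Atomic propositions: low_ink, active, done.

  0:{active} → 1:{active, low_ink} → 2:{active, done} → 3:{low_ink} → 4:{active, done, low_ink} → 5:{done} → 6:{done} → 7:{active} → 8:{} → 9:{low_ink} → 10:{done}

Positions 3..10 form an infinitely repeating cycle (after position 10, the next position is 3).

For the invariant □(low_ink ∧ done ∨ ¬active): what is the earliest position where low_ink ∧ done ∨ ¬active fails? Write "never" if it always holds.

0

At position 0 the labels are {active}, so low_ink ∧ done ∨ ¬active is false there. This is the first violation.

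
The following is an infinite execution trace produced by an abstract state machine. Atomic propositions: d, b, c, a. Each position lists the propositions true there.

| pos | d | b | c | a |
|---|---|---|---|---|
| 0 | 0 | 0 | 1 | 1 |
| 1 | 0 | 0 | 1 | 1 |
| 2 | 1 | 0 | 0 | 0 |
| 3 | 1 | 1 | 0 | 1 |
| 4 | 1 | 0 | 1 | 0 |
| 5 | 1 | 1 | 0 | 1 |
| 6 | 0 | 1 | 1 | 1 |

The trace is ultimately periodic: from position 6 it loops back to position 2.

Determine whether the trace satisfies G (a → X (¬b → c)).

a → X (¬b → c) must hold at every position from 0 onward. It fails at position 1, so G (a → X (¬b → c)) is false.
Positions where a holds: 0, 1, 3, 5, 6.
Check X (¬b → c) at each: 0→ok, 1→fails, 3→ok, 5→ok, 6→fails.

Violated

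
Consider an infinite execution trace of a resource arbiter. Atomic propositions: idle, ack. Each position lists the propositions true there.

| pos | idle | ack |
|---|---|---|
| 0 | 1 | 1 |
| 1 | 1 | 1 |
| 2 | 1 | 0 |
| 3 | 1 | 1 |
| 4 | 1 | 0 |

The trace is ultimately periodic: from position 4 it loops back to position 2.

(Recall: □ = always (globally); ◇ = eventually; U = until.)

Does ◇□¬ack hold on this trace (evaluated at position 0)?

□¬ack is false at every position 0..4, so it never becomes true and ◇□¬ack fails.

Violated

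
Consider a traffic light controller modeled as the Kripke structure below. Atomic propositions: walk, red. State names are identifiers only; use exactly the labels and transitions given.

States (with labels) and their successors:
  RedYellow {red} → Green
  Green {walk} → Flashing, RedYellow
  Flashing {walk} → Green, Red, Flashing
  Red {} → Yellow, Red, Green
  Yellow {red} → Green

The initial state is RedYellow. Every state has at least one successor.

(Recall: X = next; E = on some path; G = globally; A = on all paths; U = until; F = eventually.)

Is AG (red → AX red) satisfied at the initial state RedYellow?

Violated

States satisfying red → AX red: {Green, Flashing, Red}.
States satisfying AG (red → AX red): ∅.
RedYellow is reachable from RedYellow and violates red → AX red, so AG fails at RedYellow.
RedYellow ∉ Sat(AG (red → AX red)).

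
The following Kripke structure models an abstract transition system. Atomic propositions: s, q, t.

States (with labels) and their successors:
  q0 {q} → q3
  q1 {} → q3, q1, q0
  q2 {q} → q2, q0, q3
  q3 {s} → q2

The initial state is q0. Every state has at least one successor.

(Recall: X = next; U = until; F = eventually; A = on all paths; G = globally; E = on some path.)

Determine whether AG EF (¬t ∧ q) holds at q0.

States satisfying EF (¬t ∧ q): {q0, q1, q2, q3}.
States satisfying AG EF (¬t ∧ q): {q0, q1, q2, q3}.
Every state reachable from q0 satisfies EF (¬t ∧ q).
q0 ∈ Sat(AG EF (¬t ∧ q)).

Satisfied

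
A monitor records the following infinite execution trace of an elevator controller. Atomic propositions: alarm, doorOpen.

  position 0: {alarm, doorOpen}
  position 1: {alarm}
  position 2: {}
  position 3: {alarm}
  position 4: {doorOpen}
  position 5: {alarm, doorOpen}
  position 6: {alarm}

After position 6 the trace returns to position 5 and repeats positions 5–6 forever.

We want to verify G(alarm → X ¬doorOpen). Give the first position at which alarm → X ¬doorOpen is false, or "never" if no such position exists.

3

Check alarm → X ¬doorOpen at each position in order: 0 ✓, 1 ✓, 2 ✓.
At position 3 the labels are {alarm} and the next position 4 has {doorOpen}, so alarm → X ¬doorOpen is false there. This is the first violation.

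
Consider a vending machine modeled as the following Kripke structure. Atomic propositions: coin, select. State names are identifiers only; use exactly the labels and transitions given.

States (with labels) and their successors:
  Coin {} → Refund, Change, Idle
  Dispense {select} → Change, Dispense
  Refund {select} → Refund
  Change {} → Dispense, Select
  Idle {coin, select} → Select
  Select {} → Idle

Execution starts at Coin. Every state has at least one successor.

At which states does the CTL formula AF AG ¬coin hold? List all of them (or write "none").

{Refund}

States satisfying AG ¬coin: {Refund}.
States satisfying AF AG ¬coin: {Refund}.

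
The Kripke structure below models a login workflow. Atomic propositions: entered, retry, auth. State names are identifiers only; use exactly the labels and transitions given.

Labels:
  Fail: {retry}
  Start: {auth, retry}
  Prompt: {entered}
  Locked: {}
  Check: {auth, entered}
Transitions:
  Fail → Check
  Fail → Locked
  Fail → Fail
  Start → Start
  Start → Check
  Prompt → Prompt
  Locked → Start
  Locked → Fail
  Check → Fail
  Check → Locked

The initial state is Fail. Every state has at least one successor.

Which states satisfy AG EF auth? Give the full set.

States satisfying EF auth: {Fail, Start, Locked, Check}.
States satisfying AG EF auth: {Fail, Start, Locked, Check}.

{Fail, Start, Locked, Check}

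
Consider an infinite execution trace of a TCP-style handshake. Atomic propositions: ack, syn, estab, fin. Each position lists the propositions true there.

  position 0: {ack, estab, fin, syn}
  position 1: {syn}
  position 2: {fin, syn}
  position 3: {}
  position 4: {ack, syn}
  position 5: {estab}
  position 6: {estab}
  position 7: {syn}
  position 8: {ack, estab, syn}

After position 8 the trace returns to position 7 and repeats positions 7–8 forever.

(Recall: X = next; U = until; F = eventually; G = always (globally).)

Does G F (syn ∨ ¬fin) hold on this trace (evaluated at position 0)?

Holds

F (syn ∨ ¬fin) holds at every position 0..8, and those are all positions ever visited, so G F (syn ∨ ¬fin) holds.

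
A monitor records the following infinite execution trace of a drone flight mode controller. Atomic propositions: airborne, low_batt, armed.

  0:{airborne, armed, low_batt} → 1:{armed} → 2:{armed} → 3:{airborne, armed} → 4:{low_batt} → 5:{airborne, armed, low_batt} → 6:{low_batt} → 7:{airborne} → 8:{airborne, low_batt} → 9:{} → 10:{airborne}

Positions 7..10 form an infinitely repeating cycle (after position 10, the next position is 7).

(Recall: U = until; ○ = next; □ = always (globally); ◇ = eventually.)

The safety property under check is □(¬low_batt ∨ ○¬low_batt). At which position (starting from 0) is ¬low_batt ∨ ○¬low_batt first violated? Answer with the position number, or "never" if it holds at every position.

Check ¬low_batt ∨ ○¬low_batt at each position in order: 0 ✓, 1 ✓, 2 ✓, 3 ✓.
At position 4 the labels are {low_batt} and the next position 5 has {airborne, armed, low_batt}, so ¬low_batt ∨ ○¬low_batt is false there. This is the first violation.

4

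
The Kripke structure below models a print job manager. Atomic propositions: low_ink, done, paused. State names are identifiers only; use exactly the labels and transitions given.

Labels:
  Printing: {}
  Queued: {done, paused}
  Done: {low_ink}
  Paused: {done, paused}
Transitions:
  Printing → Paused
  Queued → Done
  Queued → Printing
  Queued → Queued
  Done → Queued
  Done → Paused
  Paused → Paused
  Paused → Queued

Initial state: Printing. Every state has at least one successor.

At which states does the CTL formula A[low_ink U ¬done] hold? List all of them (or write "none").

{Printing, Done}

States satisfying low_ink: {Done}.
States satisfying ¬done: {Printing, Done}.
States satisfying A[low_ink U ¬done]: {Printing, Done}.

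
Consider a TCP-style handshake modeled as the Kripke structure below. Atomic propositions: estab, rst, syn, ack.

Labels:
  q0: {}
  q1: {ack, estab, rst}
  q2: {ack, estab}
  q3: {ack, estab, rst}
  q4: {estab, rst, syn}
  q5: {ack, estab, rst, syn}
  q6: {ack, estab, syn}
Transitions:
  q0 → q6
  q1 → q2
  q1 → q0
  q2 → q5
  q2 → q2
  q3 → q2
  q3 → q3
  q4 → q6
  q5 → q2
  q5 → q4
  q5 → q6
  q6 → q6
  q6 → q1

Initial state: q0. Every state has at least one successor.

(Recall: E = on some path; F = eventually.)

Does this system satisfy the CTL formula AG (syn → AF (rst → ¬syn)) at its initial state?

States satisfying syn → AF (rst → ¬syn): {q0, q1, q2, q3, q4, q5, q6}.
States satisfying AG (syn → AF (rst → ¬syn)): {q0, q1, q2, q3, q4, q5, q6}.
Every state reachable from q0 satisfies syn → AF (rst → ¬syn).
q0 ∈ Sat(AG (syn → AF (rst → ¬syn))).

Holds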